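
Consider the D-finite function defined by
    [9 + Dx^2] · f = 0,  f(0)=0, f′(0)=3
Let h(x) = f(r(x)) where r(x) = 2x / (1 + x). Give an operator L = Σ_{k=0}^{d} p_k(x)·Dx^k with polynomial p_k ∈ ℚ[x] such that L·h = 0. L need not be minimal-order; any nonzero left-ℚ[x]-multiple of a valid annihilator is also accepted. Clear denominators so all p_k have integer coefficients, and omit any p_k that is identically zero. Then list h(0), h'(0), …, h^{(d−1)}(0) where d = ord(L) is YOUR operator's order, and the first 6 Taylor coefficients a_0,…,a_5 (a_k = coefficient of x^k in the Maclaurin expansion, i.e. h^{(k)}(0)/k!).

f: a_k = 0, 3, 0, -9/2, 0, 81/40, …
Substitute x→r, Dx→(1/r')Dx; clear ⇒ L₀.
L = 36 + (2 + 6·x + 6·x^2 + 2·x^3)·Dx + (1 + 4·x + 6·x^2 + 4·x^3 + x^4)·Dx^2  (order 2).
h: a_k = 0, 6, -6, -30, 102, -726/5, …
ICs: h(0) = 0, h′(0) = 6.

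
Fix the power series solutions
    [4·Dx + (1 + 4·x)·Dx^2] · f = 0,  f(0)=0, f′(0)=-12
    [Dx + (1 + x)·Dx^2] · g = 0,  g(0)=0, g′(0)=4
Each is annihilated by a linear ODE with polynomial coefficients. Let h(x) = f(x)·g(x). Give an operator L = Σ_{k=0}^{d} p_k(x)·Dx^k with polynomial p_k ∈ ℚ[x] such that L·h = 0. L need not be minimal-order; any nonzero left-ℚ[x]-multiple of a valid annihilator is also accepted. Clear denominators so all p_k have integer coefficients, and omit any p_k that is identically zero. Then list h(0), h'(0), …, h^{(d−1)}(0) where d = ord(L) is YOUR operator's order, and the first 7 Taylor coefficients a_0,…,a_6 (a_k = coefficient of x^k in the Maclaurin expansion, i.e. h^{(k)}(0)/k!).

f: a_k = 0, -12, 24, -64, 192, -3072/5, 2048, …
g: a_k = 0, 4, -2, 4/3, -1, 4/5, -2/3, …
h₀=f·g: eliminate ⇒ L₀, order ≤ 2·2.
L = (136 + 320·x + 256·x^2)·Dx + (290 + 1464·x + 2400·x^2 + 1280·x^3)·Dx^2 + (92 + 740·x + 1992·x^2 + 2240·x^3 + 896·x^4)·Dx^3 + (5 + 58·x + 245·x^2 + 464·x^3 + 400·x^4 + 128·x^5)·Dx^4  (order 4).
h: a_k = 0, 0, -48, 120, -320, 940, -44408/15, …
ICs: h(0) = 0, h′(0) = 0, h′′(0) = -96, h′′′(0) = 720.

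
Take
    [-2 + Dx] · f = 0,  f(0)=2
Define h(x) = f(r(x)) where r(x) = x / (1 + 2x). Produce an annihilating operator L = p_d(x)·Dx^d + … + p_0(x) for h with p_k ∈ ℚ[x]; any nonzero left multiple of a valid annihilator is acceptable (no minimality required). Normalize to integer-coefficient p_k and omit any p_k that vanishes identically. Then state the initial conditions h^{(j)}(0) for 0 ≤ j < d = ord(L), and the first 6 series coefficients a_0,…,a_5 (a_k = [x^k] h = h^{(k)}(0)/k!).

f: a_k = 2, 4, 4, 8/3, 4/3, 8/15, …
f∘r: x↦r, Dx↦Dx/r' in L_f ⇒ L₀.
L = -2 + (1 + 4·x + 4·x^2)·Dx  (order 1).
h: a_k = 2, 4, -4, 8/3, 4/3, -152/15, …
ICs: h(0) = 2.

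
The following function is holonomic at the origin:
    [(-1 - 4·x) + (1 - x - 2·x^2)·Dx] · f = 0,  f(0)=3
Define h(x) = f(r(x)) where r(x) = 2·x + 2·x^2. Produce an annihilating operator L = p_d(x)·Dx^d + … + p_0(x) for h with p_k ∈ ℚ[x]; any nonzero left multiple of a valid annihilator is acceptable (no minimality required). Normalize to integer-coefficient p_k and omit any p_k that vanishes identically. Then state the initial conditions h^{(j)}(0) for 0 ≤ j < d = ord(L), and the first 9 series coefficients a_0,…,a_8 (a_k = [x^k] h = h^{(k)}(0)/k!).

f: a_k = 3, 3, 9, 15, 33, 63, 129, 255, 513, …
Substitute x→r, Dx→(1/r')Dx; clear ⇒ L₀.
L = (2 + 20·x + 48·x^2 + 32·x^3) + (-1 + 2·x + 10·x^2 + 16·x^3 + 8·x^4)·Dx  (order 1).
h: a_k = 3, 6, 42, 192, 924, 4488, 21624, 104448, 504336, …
ICs: h(0) = 3.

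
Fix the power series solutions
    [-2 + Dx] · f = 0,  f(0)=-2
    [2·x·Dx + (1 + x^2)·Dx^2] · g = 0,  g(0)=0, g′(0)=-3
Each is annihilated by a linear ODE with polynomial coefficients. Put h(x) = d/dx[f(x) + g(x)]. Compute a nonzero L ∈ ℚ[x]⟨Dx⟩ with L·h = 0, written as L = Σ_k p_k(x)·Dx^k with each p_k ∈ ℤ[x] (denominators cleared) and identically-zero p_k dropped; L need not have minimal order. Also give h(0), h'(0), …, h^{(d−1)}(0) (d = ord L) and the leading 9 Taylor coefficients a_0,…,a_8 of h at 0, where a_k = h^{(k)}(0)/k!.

f: a_k = -2, -4, -4, -8/3, -4/3, -8/15, -8/45, -16/315, -4/315, …
g: a_k = 0, -3, 0, 1, 0, -3/5, 0, 3/7, 0, …
f+g: L₀ = lclm(L_f,L_g), ord ≤ 1+2.
Derive L from L₀ (diff closure).
L = (2 - 4·x - 6·x^2 - 4·x^3) + (-3 - x^2 - 2·x^4)·Dx + (1 + x + 2·x^2 + x^3 + x^4)·Dx^2  (order 2).
h: a_k = -7, -8, -5, -16/3, -17/3, -16/15, 119/45, -32/315, -953/315, …
ICs: h(0) = -7, h′(0) = -8.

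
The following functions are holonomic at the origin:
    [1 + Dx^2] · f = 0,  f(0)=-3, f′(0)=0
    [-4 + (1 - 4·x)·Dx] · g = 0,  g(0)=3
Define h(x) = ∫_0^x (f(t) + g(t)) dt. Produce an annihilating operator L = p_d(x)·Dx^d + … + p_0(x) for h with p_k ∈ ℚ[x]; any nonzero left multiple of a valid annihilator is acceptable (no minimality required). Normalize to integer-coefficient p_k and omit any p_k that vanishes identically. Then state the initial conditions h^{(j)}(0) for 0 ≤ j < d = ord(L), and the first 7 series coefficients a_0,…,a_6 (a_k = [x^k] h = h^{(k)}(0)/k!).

f: a_k = -3, 0, 3/2, 0, -1/8, 0, 1/240, …
g: a_k = 3, 12, 48, 192, 768, 3072, 12288, …
Sum ⇒ L₀ = lclm(L_f,L_g) in ℚ(x)⟨Dx⟩.
Integrate: L := L₀·Dx.
L = (-388 + 32·x - 64·x^2)·Dx + (33 - 140·x + 48·x^2 - 64·x^3)·Dx^2 + (-388 + 32·x - 64·x^2)·Dx^3 + (33 - 140·x + 48·x^2 - 64·x^3)·Dx^4  (order 4).
h: a_k = 0, 0, 6, 33/2, 48, 6143/40, 512, …
ICs: h(0) = 0, h′(0) = 0, h′′(0) = 12, h′′′(0) = 99.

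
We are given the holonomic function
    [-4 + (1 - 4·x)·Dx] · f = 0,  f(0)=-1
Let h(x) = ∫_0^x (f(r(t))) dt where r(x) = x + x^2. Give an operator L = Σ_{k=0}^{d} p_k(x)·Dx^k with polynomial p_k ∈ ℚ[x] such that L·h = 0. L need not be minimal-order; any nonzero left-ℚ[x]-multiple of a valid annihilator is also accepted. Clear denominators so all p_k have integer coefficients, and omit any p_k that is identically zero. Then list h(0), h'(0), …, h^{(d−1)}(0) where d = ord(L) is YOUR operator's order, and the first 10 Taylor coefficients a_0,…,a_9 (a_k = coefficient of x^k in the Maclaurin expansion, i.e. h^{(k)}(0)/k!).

f: a_k = -1, -4, -16, -64, -256, -1024, -4096, -16384, -65536, -262144, …
f∘r: x↦r, Dx↦Dx/r' in L_f ⇒ L₀.
Integrate: L := L₀·Dx.
L = (4 + 8·x)·Dx + (-1 + 4·x + 4·x^2)·Dx^2  (order 2).
h: a_k = 0, -1, -2, -20/3, -24, -464/5, -1120/3, -10816/7, -6528, -252160/9, …
ICs: h(0) = 0, h′(0) = -1.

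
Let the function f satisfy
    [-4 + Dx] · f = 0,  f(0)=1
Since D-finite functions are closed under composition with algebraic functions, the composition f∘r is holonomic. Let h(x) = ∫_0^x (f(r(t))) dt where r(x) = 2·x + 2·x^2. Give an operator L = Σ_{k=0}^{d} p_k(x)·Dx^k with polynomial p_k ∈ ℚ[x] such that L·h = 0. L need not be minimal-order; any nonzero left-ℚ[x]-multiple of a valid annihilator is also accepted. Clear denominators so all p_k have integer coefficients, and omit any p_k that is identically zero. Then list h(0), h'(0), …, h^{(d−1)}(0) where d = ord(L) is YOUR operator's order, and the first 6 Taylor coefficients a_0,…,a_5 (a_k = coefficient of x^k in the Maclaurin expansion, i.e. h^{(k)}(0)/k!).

L = (-8 - 16·x)·Dx + Dx^2  (order 2).
h: a_k = 0, 1, 4, 40/3, 112/3, 1376/15, …
ICs: h(0) = 0, h′(0) = 1.

f: a_k = 1, 4, 8, 32/3, 32/3, 128/15, …
L₀ from L_f via x↦r, Dx↦r'^{-1}Dx.
Integrate: L := L₀·Dx.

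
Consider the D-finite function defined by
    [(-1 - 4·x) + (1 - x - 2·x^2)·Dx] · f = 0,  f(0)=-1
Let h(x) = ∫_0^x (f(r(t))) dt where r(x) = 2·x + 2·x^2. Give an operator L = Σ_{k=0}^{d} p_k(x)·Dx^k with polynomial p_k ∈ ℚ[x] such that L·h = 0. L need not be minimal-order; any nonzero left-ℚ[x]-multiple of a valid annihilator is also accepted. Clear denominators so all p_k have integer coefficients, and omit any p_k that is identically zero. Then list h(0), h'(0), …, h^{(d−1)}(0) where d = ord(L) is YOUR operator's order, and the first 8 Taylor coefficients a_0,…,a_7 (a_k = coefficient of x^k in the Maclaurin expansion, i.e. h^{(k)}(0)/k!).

f: a_k = -1, -1, -3, -5, -11, -21, -43, -85, …
Substitute x→r, Dx→(1/r')Dx; clear ⇒ L₀.
∫: right-multiply L₀ by Dx.
L = (2 + 20·x + 48·x^2 + 32·x^3)·Dx + (-1 + 2·x + 10·x^2 + 16·x^3 + 8·x^4)·Dx^2  (order 2).
h: a_k = 0, -1, -1, -14/3, -16, -308/5, -748/3, -7208/7, …
ICs: h(0) = 0, h′(0) = -1.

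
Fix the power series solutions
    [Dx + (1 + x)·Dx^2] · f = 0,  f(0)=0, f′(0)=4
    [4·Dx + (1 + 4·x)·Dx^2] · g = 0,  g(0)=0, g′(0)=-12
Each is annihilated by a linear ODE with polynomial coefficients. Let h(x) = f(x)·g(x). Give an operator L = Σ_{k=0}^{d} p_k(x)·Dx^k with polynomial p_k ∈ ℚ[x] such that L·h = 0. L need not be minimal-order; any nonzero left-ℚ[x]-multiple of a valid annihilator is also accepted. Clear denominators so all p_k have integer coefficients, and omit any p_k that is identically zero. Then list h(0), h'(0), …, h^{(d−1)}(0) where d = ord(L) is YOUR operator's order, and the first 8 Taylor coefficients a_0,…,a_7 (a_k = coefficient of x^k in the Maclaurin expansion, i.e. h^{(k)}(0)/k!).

L = (136 + 320·x + 256·x^2)·Dx + (290 + 1464·x + 2400·x^2 + 1280·x^3)·Dx^2 + (92 + 740·x + 1992·x^2 + 2240·x^3 + 896·x^4)·Dx^3 + (5 + 58·x + 245·x^2 + 464·x^3 + 400·x^4 + 128·x^5)·Dx^4  (order 4).
h: a_k = 0, 0, -48, 120, -320, 940, -44408/15, 9768, …
ICs: h(0) = 0, h′(0) = 0, h′′(0) = -96, h′′′(0) = 720.

f: a_k = 0, 4, -2, 4/3, -1, 4/5, -2/3, 4/7, …
g: a_k = 0, -12, 24, -64, 192, -3072/5, 2048, -49152/7, …
Sym-product of L_f,L_g gives L₀ (≤ ord 4).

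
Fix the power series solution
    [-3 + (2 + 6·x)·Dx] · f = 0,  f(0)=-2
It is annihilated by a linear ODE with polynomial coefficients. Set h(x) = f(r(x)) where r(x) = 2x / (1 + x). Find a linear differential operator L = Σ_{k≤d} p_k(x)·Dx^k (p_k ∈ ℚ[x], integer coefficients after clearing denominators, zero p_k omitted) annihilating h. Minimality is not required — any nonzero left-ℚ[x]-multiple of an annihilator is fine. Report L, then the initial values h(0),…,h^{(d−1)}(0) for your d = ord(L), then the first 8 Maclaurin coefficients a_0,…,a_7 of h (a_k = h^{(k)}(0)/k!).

f: a_k = -2, -3, 9/4, -27/8, 405/64, -1701/128, 15309/512, -72171/1024, …
f∘r: x↦r, Dx↦Dx/r' in L_f ⇒ L₀.
L = -3 + (1 + 8·x + 7·x^2)·Dx  (order 1).
h: a_k = -2, -6, 15, -51, 861/4, -4137/4, 42987/8, -234975/8, …
ICs: h(0) = -2.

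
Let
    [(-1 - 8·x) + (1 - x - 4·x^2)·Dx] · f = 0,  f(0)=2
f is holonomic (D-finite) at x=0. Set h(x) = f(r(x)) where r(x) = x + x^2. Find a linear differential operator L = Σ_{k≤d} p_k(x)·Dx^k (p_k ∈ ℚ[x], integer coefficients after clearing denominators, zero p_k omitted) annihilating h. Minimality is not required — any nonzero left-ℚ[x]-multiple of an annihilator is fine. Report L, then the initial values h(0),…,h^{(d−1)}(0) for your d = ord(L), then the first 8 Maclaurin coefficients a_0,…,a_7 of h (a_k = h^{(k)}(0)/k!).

f: a_k = 2, 2, 10, 18, 58, 130, 362, 882, …
f∘r: x↦r, Dx↦Dx/r' in L_f ⇒ L₀.
L = (1 + 10·x + 24·x^2 + 16·x^3) + (-1 + x + 5·x^2 + 8·x^3 + 4·x^4)·Dx  (order 1).
h: a_k = 2, 2, 12, 38, 122, 416, 1378, 4586, …
ICs: h(0) = 2.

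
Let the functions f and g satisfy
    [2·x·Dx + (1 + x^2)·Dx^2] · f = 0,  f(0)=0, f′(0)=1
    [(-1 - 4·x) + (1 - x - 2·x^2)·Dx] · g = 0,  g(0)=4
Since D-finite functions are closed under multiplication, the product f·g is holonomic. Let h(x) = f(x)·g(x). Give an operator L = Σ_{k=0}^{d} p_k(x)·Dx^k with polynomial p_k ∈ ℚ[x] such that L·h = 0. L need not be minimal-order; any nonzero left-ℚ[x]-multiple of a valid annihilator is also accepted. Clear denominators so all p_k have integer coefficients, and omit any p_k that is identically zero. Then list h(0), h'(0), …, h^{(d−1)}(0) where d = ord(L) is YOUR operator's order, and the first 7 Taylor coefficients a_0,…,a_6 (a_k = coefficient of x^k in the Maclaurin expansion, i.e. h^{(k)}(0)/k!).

f: a_k = 0, 1, 0, -1/3, 0, 1/5, 0, …
g: a_k = 4, 4, 12, 20, 44, 84, 172, …
L₀ := L_f ⊗_s L_g (sym. prod.), ord ≤ 2.
L = (4 + 2·x + 12·x^2) + (2 + 6·x + 4·x^2 + 12·x^3)·Dx + (-1 + x + x^2 + x^3 + 2·x^4)·Dx^2  (order 2).
h: a_k = 0, 4, 4, 32/3, 56/3, 204/5, 1172/15, …
ICs: h(0) = 0, h′(0) = 4.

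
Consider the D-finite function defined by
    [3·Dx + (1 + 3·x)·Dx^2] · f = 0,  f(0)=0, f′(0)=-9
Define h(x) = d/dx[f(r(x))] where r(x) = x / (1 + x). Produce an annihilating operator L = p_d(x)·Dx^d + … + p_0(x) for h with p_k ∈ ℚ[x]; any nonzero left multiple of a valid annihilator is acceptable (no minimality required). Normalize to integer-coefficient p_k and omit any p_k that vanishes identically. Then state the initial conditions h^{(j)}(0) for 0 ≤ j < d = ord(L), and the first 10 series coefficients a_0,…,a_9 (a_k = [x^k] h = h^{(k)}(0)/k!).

L = (5 + 8·x) + (1 + 5·x + 4·x^2)·Dx  (order 1).
h: a_k = -9, 45, -189, 765, -3069, 12285, -49149, 196605, -786429, 3145725, …
ICs: h(0) = -9.

f: a_k = 0, -9, 27/2, -27, 243/4, -729/5, 729/2, -6561/7, 19683/8, -6561, …
f∘r: x↦r, Dx↦Dx/r' in L_f ⇒ L₀.
Derive L from L₀ (diff closure).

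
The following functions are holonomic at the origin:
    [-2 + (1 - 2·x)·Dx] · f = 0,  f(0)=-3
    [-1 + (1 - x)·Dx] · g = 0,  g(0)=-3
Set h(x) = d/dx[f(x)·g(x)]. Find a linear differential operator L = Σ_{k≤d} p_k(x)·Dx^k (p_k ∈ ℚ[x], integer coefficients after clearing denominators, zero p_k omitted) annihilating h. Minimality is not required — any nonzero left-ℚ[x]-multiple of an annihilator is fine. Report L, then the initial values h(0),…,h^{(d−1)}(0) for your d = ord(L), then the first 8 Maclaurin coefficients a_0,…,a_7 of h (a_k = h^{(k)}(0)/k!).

f: a_k = -3, -6, -12, -24, -48, -96, -192, -384, …
g: a_k = -3, -3, -3, -3, -3, -3, -3, -3, …
L₀ := L_f ⊗_s L_g (sym. prod.), ord ≤ 1.
Derive L from L₀ (diff closure).
L = (14 - 36·x + 24·x^2) + (-3 + 13·x - 18·x^2 + 8·x^3)·Dx  (order 1).
h: a_k = 27, 126, 405, 1116, 2835, 6858, 16065, 36792, …
ICs: h(0) = 27.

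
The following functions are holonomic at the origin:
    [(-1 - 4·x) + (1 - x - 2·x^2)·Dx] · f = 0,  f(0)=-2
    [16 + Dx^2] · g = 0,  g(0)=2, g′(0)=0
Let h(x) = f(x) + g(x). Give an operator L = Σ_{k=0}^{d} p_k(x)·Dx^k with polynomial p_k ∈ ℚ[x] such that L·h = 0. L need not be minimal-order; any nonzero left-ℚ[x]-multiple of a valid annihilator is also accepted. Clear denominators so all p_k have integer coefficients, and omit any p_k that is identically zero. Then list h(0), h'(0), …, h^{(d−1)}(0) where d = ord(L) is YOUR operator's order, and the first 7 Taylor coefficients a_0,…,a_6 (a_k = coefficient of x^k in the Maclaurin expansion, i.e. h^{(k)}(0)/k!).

L = (368 + 1408·x - 256·x^2 + 512·x^3 + 2560·x^4 + 2048·x^5) + (-176 + 336·x + 384·x^2 - 1024·x^3 - 384·x^4 + 1536·x^5 + 1024·x^6)·Dx + (23 + 88·x - 16·x^2 + 32·x^3 + 160·x^4 + 128·x^5)·Dx^2 + (-11 + 21·x + 24·x^2 - 64·x^3 - 24·x^4 + 96·x^5 + 64·x^6)·Dx^3  (order 3).
h: a_k = 0, -2, -22, -10, -2/3, -42, -4382/45, …
ICs: h(0) = 0, h′(0) = -2, h′′(0) = -44.

f: a_k = -2, -2, -6, -10, -22, -42, -86, …
g: a_k = 2, 0, -16, 0, 64/3, 0, -512/45, …
L₀ := lclm(L_f,L_g); ord L₀ ≤ 1+2.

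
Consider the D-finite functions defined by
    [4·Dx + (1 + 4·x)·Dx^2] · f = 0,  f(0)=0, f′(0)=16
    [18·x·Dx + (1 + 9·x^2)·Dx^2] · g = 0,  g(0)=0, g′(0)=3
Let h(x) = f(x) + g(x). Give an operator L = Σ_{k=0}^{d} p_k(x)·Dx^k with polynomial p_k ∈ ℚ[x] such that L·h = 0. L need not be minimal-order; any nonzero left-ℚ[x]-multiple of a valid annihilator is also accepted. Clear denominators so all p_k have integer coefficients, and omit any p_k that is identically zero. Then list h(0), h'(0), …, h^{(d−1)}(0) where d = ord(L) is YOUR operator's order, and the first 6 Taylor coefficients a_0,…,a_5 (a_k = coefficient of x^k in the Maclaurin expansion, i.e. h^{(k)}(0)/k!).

f: a_k = 0, 16, -32, 256/3, -256, 4096/5, …
g: a_k = 0, 3, 0, -9, 0, 243/5, …
Weyl lclm of L_f,L_g ⇒ L₀ (ord ≤ 4).
L = (-36 - 432·x + 972·x^2 + 1296·x^3)·Dx + (-25 - 72·x - 189·x^2 + 1944·x^3 + 2592·x^4)·Dx^2 + (-2 + x + 36·x^2 + 81·x^3 + 486·x^4 + 648·x^5)·Dx^3  (order 3).
h: a_k = 0, 19, -32, 229/3, -256, 4339/5, …
ICs: h(0) = 0, h′(0) = 19, h′′(0) = -64.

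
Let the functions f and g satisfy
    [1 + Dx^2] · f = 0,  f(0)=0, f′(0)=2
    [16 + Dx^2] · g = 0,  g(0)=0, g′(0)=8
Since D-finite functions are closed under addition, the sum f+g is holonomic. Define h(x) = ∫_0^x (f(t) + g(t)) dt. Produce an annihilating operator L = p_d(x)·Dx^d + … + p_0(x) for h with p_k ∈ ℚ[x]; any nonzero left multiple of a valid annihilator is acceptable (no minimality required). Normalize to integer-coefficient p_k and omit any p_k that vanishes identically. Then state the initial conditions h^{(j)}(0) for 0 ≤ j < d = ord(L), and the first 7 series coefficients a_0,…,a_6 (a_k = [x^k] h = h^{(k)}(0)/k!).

L = 16·Dx + 17·Dx^3 + Dx^5  (order 5).
h: a_k = 0, 0, 5, 0, -65/12, 0, 205/72, …
ICs: h(0) = 0, h′(0) = 0, h′′(0) = 10, h′′′(0) = 0, h′′′′(0) = -130.

f: a_k = 0, 2, 0, -1/3, 0, 1/60, 0, …
g: a_k = 0, 8, 0, -64/3, 0, 256/15, 0, …
Weyl lclm of L_f,L_g ⇒ L₀ (ord ≤ 4).
Integrate: L := L₀·Dx.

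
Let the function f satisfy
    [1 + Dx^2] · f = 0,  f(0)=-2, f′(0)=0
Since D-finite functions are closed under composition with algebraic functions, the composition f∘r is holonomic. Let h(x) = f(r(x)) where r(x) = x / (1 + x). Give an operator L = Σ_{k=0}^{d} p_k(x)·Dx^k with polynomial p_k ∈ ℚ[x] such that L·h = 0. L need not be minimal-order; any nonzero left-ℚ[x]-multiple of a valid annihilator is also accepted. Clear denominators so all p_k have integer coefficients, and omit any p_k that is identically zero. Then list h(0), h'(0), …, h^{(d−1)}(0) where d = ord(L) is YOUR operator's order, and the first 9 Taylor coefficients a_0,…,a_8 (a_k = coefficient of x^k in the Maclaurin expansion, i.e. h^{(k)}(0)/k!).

L = 1 + (2 + 6·x + 6·x^2 + 2·x^3)·Dx + (1 + 4·x + 6·x^2 + 4·x^3 + x^4)·Dx^2  (order 2).
h: a_k = -2, 0, 1, -2, 35/12, -11/3, 1501/360, -87/20, 16699/4032, …
ICs: h(0) = -2, h′(0) = 0.

f: a_k = -2, 0, 1, 0, -1/12, 0, 1/360, 0, -1/20160, …
f∘r: x↦r, Dx↦Dx/r' in L_f ⇒ L₀.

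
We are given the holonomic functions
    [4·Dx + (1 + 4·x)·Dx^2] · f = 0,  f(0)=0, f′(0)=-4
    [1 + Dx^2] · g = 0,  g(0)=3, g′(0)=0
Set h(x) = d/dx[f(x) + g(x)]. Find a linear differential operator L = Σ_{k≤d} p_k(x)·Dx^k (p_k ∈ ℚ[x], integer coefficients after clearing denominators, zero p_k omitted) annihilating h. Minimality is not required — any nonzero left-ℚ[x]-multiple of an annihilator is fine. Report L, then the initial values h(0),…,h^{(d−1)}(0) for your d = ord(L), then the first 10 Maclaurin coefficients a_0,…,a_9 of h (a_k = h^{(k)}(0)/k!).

L = (388 + 32·x + 64·x^2) + (33 + 140·x + 48·x^2 + 64·x^3)·Dx + (388 + 32·x + 64·x^2)·Dx^2 + (33 + 140·x + 48·x^2 + 64·x^3)·Dx^3  (order 3).
h: a_k = -4, 13, -64, 513/2, -1024, 163839/40, -16384, 110100481/1680, -262144, 126835752959/120960, …
ICs: h(0) = -4, h′(0) = 13, h′′(0) = -128.

f: a_k = 0, -4, 8, -64/3, 64, -1024/5, 2048/3, -16384/7, 8192, -262144/9, …
g: a_k = 3, 0, -3/2, 0, 1/8, 0, -1/240, 0, 1/13440, 0, …
Sum ⇒ L₀ = lclm(L_f,L_g) in ℚ(x)⟨Dx⟩.
h₀' ⇒ L via d/dx closure of L₀.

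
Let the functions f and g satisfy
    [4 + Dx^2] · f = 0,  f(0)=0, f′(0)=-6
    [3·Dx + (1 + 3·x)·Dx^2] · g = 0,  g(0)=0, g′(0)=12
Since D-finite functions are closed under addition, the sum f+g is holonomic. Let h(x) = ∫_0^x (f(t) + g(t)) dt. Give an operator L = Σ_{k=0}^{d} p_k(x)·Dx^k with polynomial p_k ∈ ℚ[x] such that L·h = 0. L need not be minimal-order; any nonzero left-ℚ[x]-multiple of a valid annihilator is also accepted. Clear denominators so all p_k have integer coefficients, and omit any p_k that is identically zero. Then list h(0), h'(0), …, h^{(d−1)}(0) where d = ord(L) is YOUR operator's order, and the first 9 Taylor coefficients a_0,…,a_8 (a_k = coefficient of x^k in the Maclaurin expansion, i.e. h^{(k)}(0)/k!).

L = (348 + 144·x + 216·x^2)·Dx^2 + (44 + 180·x + 216·x^2 + 216·x^3)·Dx^3 + (87 + 36·x + 54·x^2)·Dx^4 + (11 + 45·x + 54·x^2 + 54·x^3)·Dx^5  (order 5).
h: a_k = 0, 0, 3, -6, 10, -81/5, 484/15, -486/7, 32807/210, …
ICs: h(0) = 0, h′(0) = 0, h′′(0) = 6, h′′′(0) = -36, h′′′′(0) = 240.

f: a_k = 0, -6, 0, 4, 0, -4/5, 0, 8/105, 0, …
g: a_k = 0, 12, -18, 36, -81, 972/5, -486, 8748/7, -6561/2, …
f+g: L₀ = lclm(L_f,L_g), ord ≤ 2+2.
∫: right-multiply L₀ by Dx.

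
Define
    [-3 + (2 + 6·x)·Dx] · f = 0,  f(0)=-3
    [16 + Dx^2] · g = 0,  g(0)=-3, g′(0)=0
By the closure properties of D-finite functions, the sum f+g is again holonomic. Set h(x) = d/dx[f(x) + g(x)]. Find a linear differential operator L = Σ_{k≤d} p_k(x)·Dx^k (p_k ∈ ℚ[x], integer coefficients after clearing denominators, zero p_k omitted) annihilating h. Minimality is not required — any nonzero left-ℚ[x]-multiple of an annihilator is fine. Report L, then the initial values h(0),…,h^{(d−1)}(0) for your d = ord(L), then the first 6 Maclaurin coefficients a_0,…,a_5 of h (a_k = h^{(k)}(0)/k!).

L = (-9552 - 18432·x - 27648·x^2) + (-2912 - 21024·x - 55296·x^2 - 55296·x^3)·Dx + (-597 - 1152·x - 1728·x^2)·Dx^2 + (-182 - 1314·x - 3456·x^2 - 3456·x^3)·Dx^3  (order 3).
h: a_k = -9/2, 219/4, -243/16, -2881/32, -25515/256, 951049/2560, …
ICs: h(0) = -9/2, h′(0) = 219/4, h′′(0) = -243/8.

f: a_k = -3, -9/2, 27/8, -81/16, 1215/128, -5103/256, …
g: a_k = -3, 0, 24, 0, -32, 0, …
h₀=f+g: left-lcm gives L₀, ord ≤ 3.
h=h₀': d/dx-closure on L₀ ⇒ L.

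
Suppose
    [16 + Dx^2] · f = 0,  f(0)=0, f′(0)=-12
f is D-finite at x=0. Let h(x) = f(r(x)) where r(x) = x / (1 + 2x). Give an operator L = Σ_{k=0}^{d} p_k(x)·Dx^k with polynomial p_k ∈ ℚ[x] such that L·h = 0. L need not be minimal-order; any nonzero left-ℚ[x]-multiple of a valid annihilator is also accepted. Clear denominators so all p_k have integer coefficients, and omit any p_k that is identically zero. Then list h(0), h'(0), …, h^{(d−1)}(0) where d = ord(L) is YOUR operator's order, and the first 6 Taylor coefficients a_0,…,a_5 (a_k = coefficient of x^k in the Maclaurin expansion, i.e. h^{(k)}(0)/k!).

L = 16 + (4 + 24·x + 48·x^2 + 32·x^3)·Dx + (1 + 8·x + 24·x^2 + 32·x^3 + 16·x^4)·Dx^2  (order 2).
h: a_k = 0, -12, 24, -16, -96, 2752/5, …
ICs: h(0) = 0, h′(0) = -12.

f: a_k = 0, -12, 0, 32, 0, -128/5, …
L₀ from L_f via x↦r, Dx↦r'^{-1}Dx.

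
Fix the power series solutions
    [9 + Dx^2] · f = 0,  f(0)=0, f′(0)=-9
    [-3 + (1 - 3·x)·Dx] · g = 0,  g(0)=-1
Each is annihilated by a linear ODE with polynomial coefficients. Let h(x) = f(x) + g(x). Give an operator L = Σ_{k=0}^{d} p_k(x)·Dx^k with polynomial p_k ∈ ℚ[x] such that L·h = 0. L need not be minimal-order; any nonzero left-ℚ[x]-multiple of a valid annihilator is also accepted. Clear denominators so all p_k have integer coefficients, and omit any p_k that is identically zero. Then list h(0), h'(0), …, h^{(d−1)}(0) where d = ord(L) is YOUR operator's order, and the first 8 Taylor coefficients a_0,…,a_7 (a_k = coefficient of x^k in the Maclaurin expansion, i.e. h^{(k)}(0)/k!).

L = (-63 + 54·x - 81·x^2) + (9 - 45·x + 81·x^2 - 81·x^3)·Dx + (-7 + 6·x - 9·x^2)·Dx^2 + (1 - 5·x + 9·x^2 - 9·x^3)·Dx^3  (order 3).
h: a_k = -1, -12, -9, -27/2, -81, -9963/40, -729, -1223991/560, …
ICs: h(0) = -1, h′(0) = -12, h′′(0) = -18.

f: a_k = 0, -9, 0, 27/2, 0, -243/40, 0, 729/560, …
g: a_k = -1, -3, -9, -27, -81, -243, -729, -2187, …
f+g: L₀ = lclm(L_f,L_g), ord ≤ 2+1.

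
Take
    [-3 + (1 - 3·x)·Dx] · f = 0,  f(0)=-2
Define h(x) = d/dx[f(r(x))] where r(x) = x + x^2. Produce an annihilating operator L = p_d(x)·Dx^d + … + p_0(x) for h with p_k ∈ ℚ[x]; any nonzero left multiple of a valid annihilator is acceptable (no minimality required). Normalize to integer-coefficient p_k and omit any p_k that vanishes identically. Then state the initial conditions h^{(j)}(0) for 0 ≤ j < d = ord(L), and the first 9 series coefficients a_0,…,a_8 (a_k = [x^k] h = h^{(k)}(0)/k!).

L = (8 + 18·x + 18·x^2) + (-1 + x + 9·x^2 + 6·x^3)·Dx  (order 1).
h: a_k = -6, -48, -270, -1368, -6480, -29484, -130410, -565056, -2410074, …
ICs: h(0) = -6.

f: a_k = -2, -6, -18, -54, -162, -486, -1458, -4374, -13122, …
L₀ from L_f via x↦r, Dx↦r'^{-1}Dx.
h=h₀': d/dx-closure on L₀ ⇒ L.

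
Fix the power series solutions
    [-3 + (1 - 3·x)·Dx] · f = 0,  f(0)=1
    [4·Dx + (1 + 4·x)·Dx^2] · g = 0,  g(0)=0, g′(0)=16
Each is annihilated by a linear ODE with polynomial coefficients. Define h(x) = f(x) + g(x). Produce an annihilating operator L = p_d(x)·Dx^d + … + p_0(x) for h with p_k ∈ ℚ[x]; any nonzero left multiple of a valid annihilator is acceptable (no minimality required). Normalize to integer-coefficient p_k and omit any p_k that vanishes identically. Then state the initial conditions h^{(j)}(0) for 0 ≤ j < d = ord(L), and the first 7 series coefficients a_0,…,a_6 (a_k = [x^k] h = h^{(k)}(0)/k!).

L = (204 + 144·x)·Dx + (11 + 312·x + 288·x^2)·Dx^2 + (-5 - 11·x + 54·x^2 + 72·x^3)·Dx^3  (order 3).
h: a_k = 1, 19, -23, 337/3, -175, 5311/5, -6005/3, …
ICs: h(0) = 1, h′(0) = 19, h′′(0) = -46.

f: a_k = 1, 3, 9, 27, 81, 243, 729, …
g: a_k = 0, 16, -32, 256/3, -256, 4096/5, -8192/3, …
Sum ⇒ L₀ = lclm(L_f,L_g) in ℚ(x)⟨Dx⟩.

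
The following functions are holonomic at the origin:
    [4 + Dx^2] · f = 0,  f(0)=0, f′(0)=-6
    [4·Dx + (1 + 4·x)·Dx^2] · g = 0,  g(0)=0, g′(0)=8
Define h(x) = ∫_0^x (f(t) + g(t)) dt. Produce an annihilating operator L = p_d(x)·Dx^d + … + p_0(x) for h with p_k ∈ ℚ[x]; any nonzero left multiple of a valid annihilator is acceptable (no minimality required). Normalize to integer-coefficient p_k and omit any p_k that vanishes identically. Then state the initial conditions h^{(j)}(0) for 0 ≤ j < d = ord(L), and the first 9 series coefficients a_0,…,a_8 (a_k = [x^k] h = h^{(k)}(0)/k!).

L = (400 + 128·x + 256·x^2)·Dx^2 + (36 + 176·x + 192·x^2 + 256·x^3)·Dx^3 + (100 + 32·x + 64·x^2)·Dx^4 + (9 + 44·x + 48·x^2 + 64·x^3)·Dx^5  (order 5).
h: a_k = 0, 0, 1, -16/3, 35/3, -128/5, 1022/15, -4096/21, 61441/105, …
ICs: h(0) = 0, h′(0) = 0, h′′(0) = 2, h′′′(0) = -32, h′′′′(0) = 280.

f: a_k = 0, -6, 0, 4, 0, -4/5, 0, 8/105, 0, …
g: a_k = 0, 8, -16, 128/3, -128, 2048/5, -4096/3, 32768/7, -16384, …
L₀ := lclm(L_f,L_g); ord L₀ ≤ 2+2.
h=∫h₀ ⇒ L = L₀·Dx.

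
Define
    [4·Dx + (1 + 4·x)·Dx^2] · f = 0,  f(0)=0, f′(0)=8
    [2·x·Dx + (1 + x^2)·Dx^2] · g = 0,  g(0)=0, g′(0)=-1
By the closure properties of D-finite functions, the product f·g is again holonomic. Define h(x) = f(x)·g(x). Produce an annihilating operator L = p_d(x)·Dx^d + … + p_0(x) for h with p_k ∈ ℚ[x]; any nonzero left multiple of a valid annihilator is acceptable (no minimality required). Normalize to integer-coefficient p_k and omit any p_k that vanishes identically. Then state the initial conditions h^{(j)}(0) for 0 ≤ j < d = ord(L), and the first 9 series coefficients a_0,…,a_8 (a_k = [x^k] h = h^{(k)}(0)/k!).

f: a_k = 0, 8, -16, 128/3, -128, 2048/5, -4096/3, 32768/7, -16384, …
g: a_k = 0, -1, 0, 1/3, 0, -1/5, 0, 1/7, 0, …
Sym-product of L_f,L_g gives L₀ (≤ ord 4).
L = (144 + 896·x + 560·x^2 + 2304·x^3 + 1920·x^4 + 3328·x^5 + 256·x^7)·Dx + (132 + 304·x + 2252·x^2 + 4144·x^3 + 8896·x^4 + 5952·x^5 + 8960·x^6 + 192·x^7 + 896·x^8)·Dx^2 + (72 + 376·x + 912·x^2 + 2808·x^3 + 3720·x^4 + 6288·x^5 + 3072·x^6 + 4368·x^7 + 192·x^8 + 512·x^9)·Dx^3 + (5 + 48·x + 178·x^2 + 416·x^3 + 729·x^4 + 720·x^5 + 1008·x^6 + 384·x^7 + 516·x^8 + 32·x^9 + 64·x^10)·Dx^4  (order 4).
h: a_k = 0, 0, -8, 16, -40, 368/3, -17864/45, 19888/15, -4552, …
ICs: h(0) = 0, h′(0) = 0, h′′(0) = -16, h′′′(0) = 96.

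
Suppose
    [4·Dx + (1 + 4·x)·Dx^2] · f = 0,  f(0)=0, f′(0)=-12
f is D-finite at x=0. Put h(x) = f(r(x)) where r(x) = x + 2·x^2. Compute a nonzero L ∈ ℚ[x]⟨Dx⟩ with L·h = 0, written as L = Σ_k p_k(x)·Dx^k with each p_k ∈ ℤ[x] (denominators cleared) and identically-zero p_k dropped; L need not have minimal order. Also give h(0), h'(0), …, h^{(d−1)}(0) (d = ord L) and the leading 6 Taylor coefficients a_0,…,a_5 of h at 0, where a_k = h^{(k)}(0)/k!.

f: a_k = 0, -12, 24, -64, 192, -3072/5, …
f∘r: x↦r, Dx↦Dx/r' in L_f ⇒ L₀.
L = (16·x + 32·x^2)·Dx + (1 + 8·x + 24·x^2 + 32·x^3)·Dx^2  (order 2).
h: a_k = 0, -12, 0, 32, -96, 768/5, …
ICs: h(0) = 0, h′(0) = -12.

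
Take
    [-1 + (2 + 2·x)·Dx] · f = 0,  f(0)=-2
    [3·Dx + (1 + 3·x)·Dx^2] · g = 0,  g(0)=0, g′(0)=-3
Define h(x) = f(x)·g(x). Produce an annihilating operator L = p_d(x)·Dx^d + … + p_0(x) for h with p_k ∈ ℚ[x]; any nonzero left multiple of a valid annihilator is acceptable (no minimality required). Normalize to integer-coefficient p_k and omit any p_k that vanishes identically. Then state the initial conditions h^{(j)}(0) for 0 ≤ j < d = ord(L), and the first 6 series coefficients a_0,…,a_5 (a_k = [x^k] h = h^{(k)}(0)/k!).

f: a_k = -2, -1, 1/4, -1/8, 5/64, -7/128, …
g: a_k = 0, -3, 9/2, -9, 81/4, -243/5, …
Product ⇒ symmetric product L₀, ord ≤ 2.
L = (-3 + 3·x) + (8 + 8·x)·Dx + (4 + 20·x + 28·x^2 + 12·x^3)·Dx^2  (order 2).
h: a_k = 0, 6, -6, 51/4, -30, 23649/320, …
ICs: h(0) = 0, h′(0) = 6.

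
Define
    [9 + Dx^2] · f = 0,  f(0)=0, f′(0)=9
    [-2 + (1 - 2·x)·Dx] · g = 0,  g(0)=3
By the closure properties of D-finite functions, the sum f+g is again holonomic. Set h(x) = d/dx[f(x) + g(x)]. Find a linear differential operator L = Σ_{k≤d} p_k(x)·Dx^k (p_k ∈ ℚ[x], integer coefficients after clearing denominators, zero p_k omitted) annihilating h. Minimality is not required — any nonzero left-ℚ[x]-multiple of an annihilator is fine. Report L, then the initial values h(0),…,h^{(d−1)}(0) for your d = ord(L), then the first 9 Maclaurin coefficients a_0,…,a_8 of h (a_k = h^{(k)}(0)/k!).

L = (684 - 432·x + 432·x^2) + (-99 + 306·x - 324·x^2 + 216·x^3)·Dx + (76 - 48·x + 48·x^2)·Dx^2 + (-11 + 34·x - 36·x^2 + 24·x^3)·Dx^3  (order 3).
h: a_k = 15, 24, 63/2, 192, 4083/8, 1152, 214311/80, 6144, 61938081/4480, …
ICs: h(0) = 15, h′(0) = 24, h′′(0) = 63.

f: a_k = 0, 9, 0, -27/2, 0, 243/40, 0, -729/560, 0, …
g: a_k = 3, 6, 12, 24, 48, 96, 192, 384, 768, …
L₀ := lclm(L_f,L_g); ord L₀ ≤ 2+1.
Differentiate: ansatz ord ≤ ord L₀ ⇒ L.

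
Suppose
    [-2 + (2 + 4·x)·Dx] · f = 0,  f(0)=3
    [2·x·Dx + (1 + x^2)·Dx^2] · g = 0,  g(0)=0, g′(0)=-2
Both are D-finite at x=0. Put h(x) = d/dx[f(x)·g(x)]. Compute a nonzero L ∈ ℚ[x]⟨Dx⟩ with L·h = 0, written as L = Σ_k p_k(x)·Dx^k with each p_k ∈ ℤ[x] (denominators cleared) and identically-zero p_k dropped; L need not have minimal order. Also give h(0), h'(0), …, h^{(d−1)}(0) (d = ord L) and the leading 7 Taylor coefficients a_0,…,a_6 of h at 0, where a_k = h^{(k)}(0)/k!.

f: a_k = 3, 3, -3/2, 3/2, -15/8, 21/8, -63/16, …
g: a_k = 0, -2, 0, 2/3, 0, -2/5, 0, …
Product ⇒ symmetric product L₀, ord ≤ 2.
h₀' ⇒ L via d/dx closure of L₀.
L = (-1 + 20·x + 20·x^2 - 12·x^3 - 3·x^4) + (8 + 30·x + 54·x^2 + 34·x^3 - 42·x^4 - 12·x^5)·Dx + (3 + 10·x + 6·x^2 - 2·x^3 - x^4 - 12·x^5 - 4·x^6)·Dx^2  (order 2).
h: a_k = -6, -12, 15, -4, 31/4, -327/10, 2263/40, …
ICs: h(0) = -6, h′(0) = -12.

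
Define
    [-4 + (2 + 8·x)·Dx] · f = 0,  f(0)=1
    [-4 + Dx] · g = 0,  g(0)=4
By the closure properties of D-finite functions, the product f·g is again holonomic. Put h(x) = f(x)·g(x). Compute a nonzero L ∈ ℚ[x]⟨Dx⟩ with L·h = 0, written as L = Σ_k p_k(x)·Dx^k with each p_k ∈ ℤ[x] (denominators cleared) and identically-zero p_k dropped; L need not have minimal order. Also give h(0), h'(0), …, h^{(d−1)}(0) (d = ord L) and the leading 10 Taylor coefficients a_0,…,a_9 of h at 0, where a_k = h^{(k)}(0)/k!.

L = (-6 - 16·x) + (1 + 4·x)·Dx  (order 1).
h: a_k = 4, 24, 56, 272/3, 88, 1712/15, -1424/45, 35936/105, -316408/315, 1421648/405, …
ICs: h(0) = 4.

f: a_k = 1, 2, -2, 4, -10, 28, -84, 264, -858, 2860, …
g: a_k = 4, 16, 32, 128/3, 128/3, 512/15, 1024/45, 4096/315, 2048/315, 8192/2835, …
Product ⇒ symmetric product L₀, ord ≤ 1.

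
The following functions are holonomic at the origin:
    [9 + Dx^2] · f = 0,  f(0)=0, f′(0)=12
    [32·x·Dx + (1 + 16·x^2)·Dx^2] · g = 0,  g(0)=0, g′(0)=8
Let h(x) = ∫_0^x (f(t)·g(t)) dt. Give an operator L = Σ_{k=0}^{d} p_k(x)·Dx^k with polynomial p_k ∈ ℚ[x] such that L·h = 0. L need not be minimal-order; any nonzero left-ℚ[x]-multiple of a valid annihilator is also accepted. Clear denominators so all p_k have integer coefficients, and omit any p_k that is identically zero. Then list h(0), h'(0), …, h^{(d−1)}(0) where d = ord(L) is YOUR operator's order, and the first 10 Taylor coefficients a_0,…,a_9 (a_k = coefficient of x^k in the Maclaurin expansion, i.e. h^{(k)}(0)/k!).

f: a_k = 0, 12, 0, -18, 0, 81/10, 0, -243/140, 0, 243/1120, …
g: a_k = 0, 8, 0, -128/3, 0, 2048/5, 0, -32768/7, 0, 524288/9, …
Sym-product of L_f,L_g gives L₀ (≤ ord 4).
∫: right-multiply L₀ by Dx.
L = (16425 + 696384·x^2 + 2778624·x^4 + 11943936·x^6 + 47775744·x^8)·Dx + (23616·x + 543744·x^3 + 3981312·x^5 + 21233664·x^7)·Dx^2 + (2050 + 87168·x^2 + 470016·x^4 + 2654208·x^6 + 10616832·x^8)·Dx^3 + (2624·x + 60416·x^3 + 442368·x^5 + 2359296·x^7)·Dx^4 + (25 + 1088·x^2 + 17920·x^4 + 147456·x^6 + 589824·x^8)·Dx^5  (order 5).
h: a_k = 0, 0, 0, 32, 0, -656/5, 0, 5748/7, 0, -21302/3, …
ICs: h(0) = 0, h′(0) = 0, h′′(0) = 0, h′′′(0) = 192, h′′′′(0) = 0.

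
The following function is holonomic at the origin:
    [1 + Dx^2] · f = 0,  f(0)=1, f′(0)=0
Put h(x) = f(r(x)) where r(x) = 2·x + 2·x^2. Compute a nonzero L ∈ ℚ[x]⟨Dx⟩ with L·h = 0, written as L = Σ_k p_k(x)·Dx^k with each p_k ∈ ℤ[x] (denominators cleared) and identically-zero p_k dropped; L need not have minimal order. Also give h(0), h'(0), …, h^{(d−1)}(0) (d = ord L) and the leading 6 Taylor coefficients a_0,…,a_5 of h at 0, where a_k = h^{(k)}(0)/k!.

f: a_k = 1, 0, -1/2, 0, 1/24, 0, …
Substitute x→r, Dx→(1/r')Dx; clear ⇒ L₀.
L = (4 + 24·x + 48·x^2 + 32·x^3) - 2·Dx + (1 + 2·x)·Dx^2  (order 2).
h: a_k = 1, 0, -2, -4, -4/3, 8/3, …
ICs: h(0) = 1, h′(0) = 0.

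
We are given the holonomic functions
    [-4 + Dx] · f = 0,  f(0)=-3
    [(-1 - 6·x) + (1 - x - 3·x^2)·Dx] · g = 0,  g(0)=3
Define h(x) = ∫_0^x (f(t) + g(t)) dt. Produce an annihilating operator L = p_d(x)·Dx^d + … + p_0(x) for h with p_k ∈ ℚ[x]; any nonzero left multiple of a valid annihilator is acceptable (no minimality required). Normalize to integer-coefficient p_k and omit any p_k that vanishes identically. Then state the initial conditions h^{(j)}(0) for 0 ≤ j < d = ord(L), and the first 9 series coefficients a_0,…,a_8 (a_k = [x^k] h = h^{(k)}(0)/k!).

L = (16 - 8·x + 360·x^2 + 288·x^3)·Dx + (8 - 50·x - 134·x^2 + 96·x^3 + 144·x^4)·Dx^2 + (-3 + 13·x + 11·x^2 - 42·x^3 - 36·x^4)·Dx^3  (order 3).
h: a_k = 0, 0, -9/2, -4, -11/4, 5, 236/15, 587/15, 67331/840, …
ICs: h(0) = 0, h′(0) = 0, h′′(0) = -9.

f: a_k = -3, -12, -24, -32, -32, -128/5, -256/15, -1024/105, -512/105, …
g: a_k = 3, 3, 12, 21, 57, 120, 291, 651, 1524, …
h₀=f+g: left-lcm gives L₀, ord ≤ 2.
Integrate: L := L₀·Dx.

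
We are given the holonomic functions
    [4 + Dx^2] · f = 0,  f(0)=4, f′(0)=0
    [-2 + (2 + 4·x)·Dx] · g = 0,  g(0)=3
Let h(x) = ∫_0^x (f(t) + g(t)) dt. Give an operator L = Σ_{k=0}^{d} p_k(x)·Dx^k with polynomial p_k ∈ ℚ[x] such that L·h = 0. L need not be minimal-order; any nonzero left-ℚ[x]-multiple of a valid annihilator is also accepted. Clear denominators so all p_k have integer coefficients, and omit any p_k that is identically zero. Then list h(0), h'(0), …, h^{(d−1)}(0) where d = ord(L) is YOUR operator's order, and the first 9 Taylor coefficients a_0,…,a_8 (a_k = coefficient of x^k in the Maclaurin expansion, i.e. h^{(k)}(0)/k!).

f: a_k = 4, 0, -8, 0, 8/3, 0, -16/45, 0, 8/315, …
g: a_k = 3, 3, -3/2, 3/2, -15/8, 21/8, -63/16, 99/16, -1287/128, …
Sum ⇒ L₀ = lclm(L_f,L_g) in ℚ(x)⟨Dx⟩.
h=∫₀ˣh₀: take L = L₀·Dx.
L = (-28 - 64·x - 64·x^2)·Dx + (12 + 88·x + 192·x^2 + 128·x^3)·Dx^2 + (-7 - 16·x - 16·x^2)·Dx^3 + (3 + 22·x + 48·x^2 + 32·x^3)·Dx^4  (order 4).
h: a_k = 0, 7, 3/2, -19/6, 3/8, 19/120, 7/16, -3091/5040, 99/128, …
ICs: h(0) = 0, h′(0) = 7, h′′(0) = 3, h′′′(0) = -19.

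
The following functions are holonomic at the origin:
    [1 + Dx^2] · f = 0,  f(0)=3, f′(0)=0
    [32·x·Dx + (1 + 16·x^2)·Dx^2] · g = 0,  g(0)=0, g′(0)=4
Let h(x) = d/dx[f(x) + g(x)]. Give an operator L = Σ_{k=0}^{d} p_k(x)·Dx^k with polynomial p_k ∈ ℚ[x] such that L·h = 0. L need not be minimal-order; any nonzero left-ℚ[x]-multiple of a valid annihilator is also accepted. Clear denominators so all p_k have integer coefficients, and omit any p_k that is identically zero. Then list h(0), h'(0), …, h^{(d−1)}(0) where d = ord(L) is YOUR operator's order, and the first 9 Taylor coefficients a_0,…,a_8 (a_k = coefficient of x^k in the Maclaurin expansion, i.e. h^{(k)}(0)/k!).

f: a_k = 3, 0, -3/2, 0, 1/8, 0, -1/240, 0, 1/13440, …
g: a_k = 0, 4, 0, -64/3, 0, 1024/5, 0, -16384/7, 0, …
Sum ⇒ L₀ = lclm(L_f,L_g) in ℚ(x)⟨Dx⟩.
Derive L from L₀ (diff closure).
L = (-6112·x + 99328·x^3 + 8192·x^5) + (-31 + 1072·x^2 + 25344·x^4 + 4096·x^6)·Dx + (-6112·x + 99328·x^3 + 8192·x^5)·Dx^2 + (-31 + 1072·x^2 + 25344·x^4 + 4096·x^6)·Dx^3  (order 3).
h: a_k = 4, -3, -64, 1/2, 1024, -1/40, -16384, 1/1680, 262144, …
ICs: h(0) = 4, h′(0) = -3, h′′(0) = -128.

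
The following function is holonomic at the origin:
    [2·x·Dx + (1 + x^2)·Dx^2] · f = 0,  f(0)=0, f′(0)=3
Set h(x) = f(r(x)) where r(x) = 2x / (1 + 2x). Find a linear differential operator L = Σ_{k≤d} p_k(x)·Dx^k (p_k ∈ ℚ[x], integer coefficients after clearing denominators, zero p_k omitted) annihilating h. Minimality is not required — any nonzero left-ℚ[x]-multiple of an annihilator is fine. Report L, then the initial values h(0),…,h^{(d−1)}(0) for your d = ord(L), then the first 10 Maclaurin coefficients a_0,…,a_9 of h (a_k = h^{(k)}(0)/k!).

L = (4 + 16·x)·Dx + (1 + 4·x + 8·x^2)·Dx^2  (order 2).
h: a_k = 0, 6, -12, 16, 0, -384/5, 256, -3072/7, 0, 8192/3, …
ICs: h(0) = 0, h′(0) = 6.

f: a_k = 0, 3, 0, -1, 0, 3/5, 0, -3/7, 0, 1/3, …
Substitute x→r, Dx→(1/r')Dx; clear ⇒ L₀.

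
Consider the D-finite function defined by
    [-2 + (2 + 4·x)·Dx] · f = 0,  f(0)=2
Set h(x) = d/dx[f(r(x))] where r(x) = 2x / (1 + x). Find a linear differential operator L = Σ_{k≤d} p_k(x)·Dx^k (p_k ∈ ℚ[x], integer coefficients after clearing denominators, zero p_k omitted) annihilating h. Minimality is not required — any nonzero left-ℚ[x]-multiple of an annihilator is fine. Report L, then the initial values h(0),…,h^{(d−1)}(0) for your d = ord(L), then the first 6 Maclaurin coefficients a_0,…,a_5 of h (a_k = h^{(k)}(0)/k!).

f: a_k = 2, 2, -1, 1, -5/4, 7/4, …
L₀ from L_f via x↦r, Dx↦r'^{-1}Dx.
h₀' ⇒ L via d/dx closure of L₀.
L = (-4 - 10·x) + (-1 - 6·x - 5·x^2)·Dx  (order 1).
h: a_k = 4, -16, 60, -240, 1020, -4512, …
ICs: h(0) = 4.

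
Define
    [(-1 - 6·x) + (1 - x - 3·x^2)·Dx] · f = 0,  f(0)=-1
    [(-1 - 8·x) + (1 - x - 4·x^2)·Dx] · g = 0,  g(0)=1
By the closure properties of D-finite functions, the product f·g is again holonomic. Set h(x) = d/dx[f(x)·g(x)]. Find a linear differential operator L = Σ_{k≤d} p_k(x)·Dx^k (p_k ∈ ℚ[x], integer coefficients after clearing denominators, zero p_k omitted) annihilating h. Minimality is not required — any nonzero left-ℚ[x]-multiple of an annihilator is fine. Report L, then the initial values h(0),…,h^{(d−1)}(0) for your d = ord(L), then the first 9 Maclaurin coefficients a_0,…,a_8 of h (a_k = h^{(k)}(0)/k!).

f: a_k = -1, -1, -4, -7, -19, -40, -97, -217, -508, …
g: a_k = 1, 1, 5, 9, 29, 65, 181, 441, 1165, …
Sym-product of L_f,L_g gives L₀ (≤ ord 1).
Derive L from L₀ (diff closure).
L = (20 + 30·x - 12·x^2 - 768·x^3 - 708·x^4 + 2520·x^5 + 2880·x^6) + (-2 - 8·x + 57·x^2 + 64·x^3 - 330·x^4 - 285·x^5 + 588·x^6 + 576·x^7)·Dx  (order 1).
h: a_k = -2, -20, -75, -336, -1120, -3942, -12390, -39248, -118305, …
ICs: h(0) = -2.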